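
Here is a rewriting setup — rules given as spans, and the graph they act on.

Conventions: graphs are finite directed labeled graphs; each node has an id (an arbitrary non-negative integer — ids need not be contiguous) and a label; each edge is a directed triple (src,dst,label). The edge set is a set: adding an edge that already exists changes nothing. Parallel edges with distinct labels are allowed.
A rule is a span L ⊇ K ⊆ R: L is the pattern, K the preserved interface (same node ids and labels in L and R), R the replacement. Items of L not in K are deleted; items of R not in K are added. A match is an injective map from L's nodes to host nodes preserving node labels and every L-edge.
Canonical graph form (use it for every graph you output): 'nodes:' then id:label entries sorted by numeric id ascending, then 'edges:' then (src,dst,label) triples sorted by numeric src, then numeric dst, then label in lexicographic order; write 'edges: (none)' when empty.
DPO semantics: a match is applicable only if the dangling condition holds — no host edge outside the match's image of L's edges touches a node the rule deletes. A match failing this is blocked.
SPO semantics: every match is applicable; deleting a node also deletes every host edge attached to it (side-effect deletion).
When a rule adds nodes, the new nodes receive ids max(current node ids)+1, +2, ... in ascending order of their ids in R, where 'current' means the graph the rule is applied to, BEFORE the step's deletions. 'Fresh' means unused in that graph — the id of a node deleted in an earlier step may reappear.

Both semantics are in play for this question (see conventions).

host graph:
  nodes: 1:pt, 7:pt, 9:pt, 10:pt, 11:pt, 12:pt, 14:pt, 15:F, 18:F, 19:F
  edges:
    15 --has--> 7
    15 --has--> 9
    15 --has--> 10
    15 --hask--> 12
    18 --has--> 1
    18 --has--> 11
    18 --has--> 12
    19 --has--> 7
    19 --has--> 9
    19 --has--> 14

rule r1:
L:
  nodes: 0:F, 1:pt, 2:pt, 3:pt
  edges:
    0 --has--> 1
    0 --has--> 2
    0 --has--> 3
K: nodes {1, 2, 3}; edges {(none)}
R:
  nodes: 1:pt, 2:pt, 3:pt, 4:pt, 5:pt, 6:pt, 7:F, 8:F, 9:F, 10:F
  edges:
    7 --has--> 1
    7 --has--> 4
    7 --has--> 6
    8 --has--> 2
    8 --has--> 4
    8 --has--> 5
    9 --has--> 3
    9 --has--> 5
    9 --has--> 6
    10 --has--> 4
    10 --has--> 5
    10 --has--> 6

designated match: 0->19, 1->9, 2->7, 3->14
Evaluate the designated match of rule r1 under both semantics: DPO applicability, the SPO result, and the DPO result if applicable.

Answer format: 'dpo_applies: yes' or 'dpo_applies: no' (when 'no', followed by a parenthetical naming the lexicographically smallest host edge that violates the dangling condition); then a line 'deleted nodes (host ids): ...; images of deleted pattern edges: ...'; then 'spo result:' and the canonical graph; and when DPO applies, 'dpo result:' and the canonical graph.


dpo_applies: yes
deleted nodes (host ids): 19; images of deleted pattern edges: (19,7,has); (19,9,has); (19,14,has)
spo result:
nodes: 1:pt, 7:pt, 9:pt, 10:pt, 11:pt, 12:pt, 14:pt, 15:F, 18:F, 20:pt, 21:pt, 22:pt, 23:F, 24:F, 25:F, 26:F
edges: (15,7,has); (15,9,has); (15,10,has); (15,12,hask); (18,1,has); (18,11,has); (18,12,has); (23,9,has); (23,20,has); (23,22,has); (24,7,has); (24,20,has); (24,21,has); (25,14,has); (25,21,has); (25,22,has); (26,20,has); (26,21,has); (26,22,has)
dpo result:
nodes: 1:pt, 7:pt, 9:pt, 10:pt, 11:pt, 12:pt, 14:pt, 15:F, 18:F, 20:pt, 21:pt, 22:pt, 23:F, 24:F, 25:F, 26:F
edges: (15,7,has); (15,9,has); (15,10,has); (15,12,hask); (18,1,has); (18,11,has); (18,12,has); (23,9,has); (23,20,has); (23,22,has); (24,7,has); (24,20,has); (24,21,has); (25,14,has); (25,21,has); (25,22,has); (26,20,has); (26,21,has); (26,22,has)


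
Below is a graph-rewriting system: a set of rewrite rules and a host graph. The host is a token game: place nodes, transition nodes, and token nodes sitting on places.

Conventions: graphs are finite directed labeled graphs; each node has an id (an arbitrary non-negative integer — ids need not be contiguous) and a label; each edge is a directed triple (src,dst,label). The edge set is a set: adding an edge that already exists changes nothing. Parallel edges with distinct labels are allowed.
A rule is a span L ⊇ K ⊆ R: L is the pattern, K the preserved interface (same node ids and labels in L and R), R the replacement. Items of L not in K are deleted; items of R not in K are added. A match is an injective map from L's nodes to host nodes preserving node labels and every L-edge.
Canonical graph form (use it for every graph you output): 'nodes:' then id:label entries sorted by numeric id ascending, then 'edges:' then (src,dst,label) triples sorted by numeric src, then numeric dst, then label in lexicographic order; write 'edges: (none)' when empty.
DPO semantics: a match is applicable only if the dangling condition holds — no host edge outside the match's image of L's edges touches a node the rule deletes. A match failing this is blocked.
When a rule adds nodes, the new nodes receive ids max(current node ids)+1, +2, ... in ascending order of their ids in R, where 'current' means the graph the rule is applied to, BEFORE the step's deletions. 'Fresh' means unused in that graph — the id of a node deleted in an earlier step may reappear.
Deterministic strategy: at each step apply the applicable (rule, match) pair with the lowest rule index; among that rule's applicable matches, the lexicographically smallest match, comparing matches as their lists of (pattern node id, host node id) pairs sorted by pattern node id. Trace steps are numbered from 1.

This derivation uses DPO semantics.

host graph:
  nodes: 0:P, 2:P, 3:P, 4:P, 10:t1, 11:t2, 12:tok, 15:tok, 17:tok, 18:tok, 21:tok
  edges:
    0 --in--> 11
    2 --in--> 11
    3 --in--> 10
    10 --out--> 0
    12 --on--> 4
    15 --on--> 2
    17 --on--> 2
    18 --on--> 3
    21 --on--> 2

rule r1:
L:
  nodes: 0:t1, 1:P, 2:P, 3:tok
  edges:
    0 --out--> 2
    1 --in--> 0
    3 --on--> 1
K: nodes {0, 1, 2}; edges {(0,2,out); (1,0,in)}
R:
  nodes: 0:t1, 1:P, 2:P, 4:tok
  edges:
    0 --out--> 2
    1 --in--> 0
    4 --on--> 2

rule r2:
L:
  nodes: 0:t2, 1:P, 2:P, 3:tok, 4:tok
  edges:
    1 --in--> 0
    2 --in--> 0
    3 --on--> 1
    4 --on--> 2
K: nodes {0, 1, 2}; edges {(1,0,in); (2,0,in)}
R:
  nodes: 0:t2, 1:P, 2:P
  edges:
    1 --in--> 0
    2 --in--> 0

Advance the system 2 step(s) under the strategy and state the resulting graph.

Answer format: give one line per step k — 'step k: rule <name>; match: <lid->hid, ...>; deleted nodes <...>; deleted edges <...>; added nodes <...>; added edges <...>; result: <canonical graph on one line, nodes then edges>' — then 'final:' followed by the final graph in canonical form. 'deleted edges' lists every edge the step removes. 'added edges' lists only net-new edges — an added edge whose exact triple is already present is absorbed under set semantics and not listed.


step 1: rule r1; match: 0->10, 1->3, 2->0, 3->18; deleted nodes 18; deleted edges (18,3,on); added nodes 22; added edges (22,0,on); result: nodes: 0:P, 2:P, 3:P, 4:P, 10:t1, 11:t2, 12:tok, 15:tok, 17:tok, 21:tok, 22:tok edges: (0,11,in); (2,11,in); (3,10,in); (10,0,out); (12,4,on); (15,2,on); (17,2,on); (21,2,on); (22,0,on)
step 2: rule r2; match: 0->11, 1->0, 2->2, 3->22, 4->15; deleted nodes 15, 22; deleted edges (15,2,on); (22,0,on); added nodes (none); added edges (none); result: nodes: 0:P, 2:P, 3:P, 4:P, 10:t1, 11:t2, 12:tok, 17:tok, 21:tok edges: (0,11,in); (2,11,in); (3,10,in); (10,0,out); (12,4,on); (17,2,on); (21,2,on)
final:
nodes: 0:P, 2:P, 3:P, 4:P, 10:t1, 11:t2, 12:tok, 17:tok, 21:tok
edges: (0,11,in); (2,11,in); (3,10,in); (10,0,out); (12,4,on); (17,2,on); (21,2,on)


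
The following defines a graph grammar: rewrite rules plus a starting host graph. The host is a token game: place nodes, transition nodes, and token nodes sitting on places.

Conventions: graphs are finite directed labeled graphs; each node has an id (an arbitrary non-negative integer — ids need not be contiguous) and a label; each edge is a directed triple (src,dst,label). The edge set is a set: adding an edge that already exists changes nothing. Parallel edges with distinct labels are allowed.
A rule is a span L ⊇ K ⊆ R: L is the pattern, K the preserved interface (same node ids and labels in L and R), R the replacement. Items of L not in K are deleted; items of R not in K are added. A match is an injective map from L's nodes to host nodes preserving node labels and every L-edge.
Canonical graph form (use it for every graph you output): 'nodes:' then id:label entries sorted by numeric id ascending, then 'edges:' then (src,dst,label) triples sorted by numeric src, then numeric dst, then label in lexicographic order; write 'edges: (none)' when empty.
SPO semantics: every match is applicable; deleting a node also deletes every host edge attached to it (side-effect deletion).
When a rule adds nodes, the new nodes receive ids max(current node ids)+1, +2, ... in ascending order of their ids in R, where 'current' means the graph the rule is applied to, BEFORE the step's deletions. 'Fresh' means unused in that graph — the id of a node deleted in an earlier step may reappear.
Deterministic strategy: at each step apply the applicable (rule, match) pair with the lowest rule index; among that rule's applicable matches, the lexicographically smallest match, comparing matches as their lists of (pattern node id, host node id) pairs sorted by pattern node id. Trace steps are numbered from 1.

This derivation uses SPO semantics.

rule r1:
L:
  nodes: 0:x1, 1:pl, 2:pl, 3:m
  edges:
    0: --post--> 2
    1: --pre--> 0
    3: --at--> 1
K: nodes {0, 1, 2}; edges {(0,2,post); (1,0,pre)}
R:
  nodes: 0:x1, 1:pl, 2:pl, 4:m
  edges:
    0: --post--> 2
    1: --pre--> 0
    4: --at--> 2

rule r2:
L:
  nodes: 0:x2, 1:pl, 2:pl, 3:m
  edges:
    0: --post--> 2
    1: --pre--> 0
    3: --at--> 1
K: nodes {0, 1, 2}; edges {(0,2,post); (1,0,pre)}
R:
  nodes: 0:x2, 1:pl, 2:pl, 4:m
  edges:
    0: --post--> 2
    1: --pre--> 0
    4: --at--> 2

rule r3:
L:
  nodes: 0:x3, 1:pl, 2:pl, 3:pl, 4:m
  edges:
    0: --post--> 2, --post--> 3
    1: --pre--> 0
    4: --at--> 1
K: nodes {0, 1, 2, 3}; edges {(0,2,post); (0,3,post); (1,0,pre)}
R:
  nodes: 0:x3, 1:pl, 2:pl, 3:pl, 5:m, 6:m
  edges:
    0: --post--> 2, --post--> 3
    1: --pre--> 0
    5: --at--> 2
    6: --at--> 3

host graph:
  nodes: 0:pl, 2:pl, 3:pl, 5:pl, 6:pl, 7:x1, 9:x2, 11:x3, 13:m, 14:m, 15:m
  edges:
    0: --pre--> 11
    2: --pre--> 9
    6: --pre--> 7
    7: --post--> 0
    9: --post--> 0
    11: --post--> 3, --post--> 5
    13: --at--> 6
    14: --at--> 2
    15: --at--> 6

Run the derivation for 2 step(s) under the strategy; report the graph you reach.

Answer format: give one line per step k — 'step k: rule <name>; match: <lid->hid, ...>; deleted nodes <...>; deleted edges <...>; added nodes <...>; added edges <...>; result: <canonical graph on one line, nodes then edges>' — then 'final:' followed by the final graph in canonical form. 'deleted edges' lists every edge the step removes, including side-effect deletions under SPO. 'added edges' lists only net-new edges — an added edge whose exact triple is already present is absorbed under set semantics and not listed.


step 1: rule r1; match: 0->7, 1->6, 2->0, 3->13; deleted nodes 13; deleted edges (13,6,at); added nodes 16; added edges (16,0,at); result: nodes: 0:pl, 2:pl, 3:pl, 5:pl, 6:pl, 7:x1, 9:x2, 11:x3, 14:m, 15:m, 16:m edges: (0,11,pre); (2,9,pre); (6,7,pre); (7,0,post); (9,0,post); (11,3,post); (11,5,post); (14,2,at); (15,6,at); (16,0,at)
step 2: rule r1; match: 0->7, 1->6, 2->0, 3->15; deleted nodes 15; deleted edges (15,6,at); added nodes 17; added edges (17,0,at); result: nodes: 0:pl, 2:pl, 3:pl, 5:pl, 6:pl, 7:x1, 9:x2, 11:x3, 14:m, 16:m, 17:m edges: (0,11,pre); (2,9,pre); (6,7,pre); (7,0,post); (9,0,post); (11,3,post); (11,5,post); (14,2,at); (16,0,at); (17,0,at)
final:
nodes: 0:pl, 2:pl, 3:pl, 5:pl, 6:pl, 7:x1, 9:x2, 11:x3, 14:m, 16:m, 17:m
edges: (0,11,pre); (2,9,pre); (6,7,pre); (7,0,post); (9,0,post); (11,3,post); (11,5,post); (14,2,at); (16,0,at); (17,0,at)


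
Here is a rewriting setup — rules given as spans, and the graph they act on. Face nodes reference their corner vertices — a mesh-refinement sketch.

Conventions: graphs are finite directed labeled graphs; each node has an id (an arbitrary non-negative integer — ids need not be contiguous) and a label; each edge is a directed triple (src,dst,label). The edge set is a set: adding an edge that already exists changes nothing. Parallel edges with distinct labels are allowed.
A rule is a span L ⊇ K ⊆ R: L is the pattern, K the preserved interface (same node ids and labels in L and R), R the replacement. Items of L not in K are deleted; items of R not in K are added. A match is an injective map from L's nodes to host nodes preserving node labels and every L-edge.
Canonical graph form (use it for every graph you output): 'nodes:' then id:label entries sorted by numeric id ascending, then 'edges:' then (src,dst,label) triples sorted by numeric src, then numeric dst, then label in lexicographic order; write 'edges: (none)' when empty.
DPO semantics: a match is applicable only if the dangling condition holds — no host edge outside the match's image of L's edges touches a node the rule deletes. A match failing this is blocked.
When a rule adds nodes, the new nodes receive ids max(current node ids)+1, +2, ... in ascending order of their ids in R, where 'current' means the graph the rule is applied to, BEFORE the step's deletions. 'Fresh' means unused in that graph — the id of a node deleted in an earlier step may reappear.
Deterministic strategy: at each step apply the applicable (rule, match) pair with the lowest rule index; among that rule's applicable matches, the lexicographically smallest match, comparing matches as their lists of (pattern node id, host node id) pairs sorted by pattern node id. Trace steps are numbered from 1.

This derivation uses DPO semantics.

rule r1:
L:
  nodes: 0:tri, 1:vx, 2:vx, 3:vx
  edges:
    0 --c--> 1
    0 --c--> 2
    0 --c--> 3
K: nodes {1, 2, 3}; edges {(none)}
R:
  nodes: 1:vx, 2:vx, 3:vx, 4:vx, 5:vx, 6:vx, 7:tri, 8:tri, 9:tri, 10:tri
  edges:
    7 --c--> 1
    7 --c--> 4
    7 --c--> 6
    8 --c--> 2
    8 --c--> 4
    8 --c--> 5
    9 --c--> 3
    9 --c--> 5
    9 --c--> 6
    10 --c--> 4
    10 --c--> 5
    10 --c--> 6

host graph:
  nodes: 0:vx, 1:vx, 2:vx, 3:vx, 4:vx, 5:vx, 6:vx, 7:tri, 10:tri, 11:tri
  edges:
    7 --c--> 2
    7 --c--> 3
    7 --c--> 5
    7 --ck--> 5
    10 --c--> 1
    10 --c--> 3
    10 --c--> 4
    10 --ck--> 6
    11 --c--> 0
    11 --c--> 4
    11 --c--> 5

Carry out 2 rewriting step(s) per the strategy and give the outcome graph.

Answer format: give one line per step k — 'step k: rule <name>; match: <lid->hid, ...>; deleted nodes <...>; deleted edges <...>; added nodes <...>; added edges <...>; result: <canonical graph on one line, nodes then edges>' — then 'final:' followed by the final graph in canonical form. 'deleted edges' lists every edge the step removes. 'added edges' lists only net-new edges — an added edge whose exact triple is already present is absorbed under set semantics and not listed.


step 1: rule r1; match: 0->11, 1->0, 2->4, 3->5; deleted nodes 11; deleted edges (11,0,c); (11,4,c); (11,5,c); added nodes 12, 13, 14, 15, 16, 17, 18; added edges (15,0,c); (15,12,c); (15,14,c); (16,4,c); (16,12,c); (16,13,c); (17,5,c); (17,13,c); (17,14,c); (18,12,c); (18,13,c); (18,14,c); result: nodes: 0:vx, 1:vx, 2:vx, 3:vx, 4:vx, 5:vx, 6:vx, 7:tri, 10:tri, 12:vx, 13:vx, 14:vx, 15:tri, 16:tri, 17:tri, 18:tri edges: (7,2,c); (7,3,c); (7,5,c); (7,5,ck); (10,1,c); (10,3,c); (10,4,c); (10,6,ck); (15,0,c); (15,12,c); (15,14,c); (16,4,c); (16,12,c); (16,13,c); (17,5,c); (17,13,c); (17,14,c); (18,12,c); (18,13,c); (18,14,c)
step 2: rule r1; match: 0->15, 1->0, 2->12, 3->14; deleted nodes 15; deleted edges (15,0,c); (15,12,c); (15,14,c); added nodes 19, 20, 21, 22, 23, 24, 25; added edges (22,0,c); (22,19,c); (22,21,c); (23,12,c); (23,19,c); (23,20,c); (24,14,c); (24,20,c); (24,21,c); (25,19,c); (25,20,c); (25,21,c); result: nodes: 0:vx, 1:vx, 2:vx, 3:vx, 4:vx, 5:vx, 6:vx, 7:tri, 10:tri, 12:vx, 13:vx, 14:vx, 16:tri, 17:tri, 18:tri, 19:vx, 20:vx, 21:vx, 22:tri, 23:tri, 24:tri, 25:tri edges: (7,2,c); (7,3,c); (7,5,c); (7,5,ck); (10,1,c); (10,3,c); (10,4,c); (10,6,ck); (16,4,c); (16,12,c); (16,13,c); (17,5,c); (17,13,c); (17,14,c); (18,12,c); (18,13,c); (18,14,c); (22,0,c); (22,19,c); (22,21,c); (23,12,c); (23,19,c); (23,20,c); (24,14,c); (24,20,c); (24,21,c); (25,19,c); (25,20,c); (25,21,c)
final:
nodes: 0:vx, 1:vx, 2:vx, 3:vx, 4:vx, 5:vx, 6:vx, 7:tri, 10:tri, 12:vx, 13:vx, 14:vx, 16:tri, 17:tri, 18:tri, 19:vx, 20:vx, 21:vx, 22:tri, 23:tri, 24:tri, 25:tri
edges: (7,2,c); (7,3,c); (7,5,c); (7,5,ck); (10,1,c); (10,3,c); (10,4,c); (10,6,ck); (16,4,c); (16,12,c); (16,13,c); (17,5,c); (17,13,c); (17,14,c); (18,12,c); (18,13,c); (18,14,c); (22,0,c); (22,19,c); (22,21,c); (23,12,c); (23,19,c); (23,20,c); (24,14,c); (24,20,c); (24,21,c); (25,19,c); (25,20,c); (25,21,c)


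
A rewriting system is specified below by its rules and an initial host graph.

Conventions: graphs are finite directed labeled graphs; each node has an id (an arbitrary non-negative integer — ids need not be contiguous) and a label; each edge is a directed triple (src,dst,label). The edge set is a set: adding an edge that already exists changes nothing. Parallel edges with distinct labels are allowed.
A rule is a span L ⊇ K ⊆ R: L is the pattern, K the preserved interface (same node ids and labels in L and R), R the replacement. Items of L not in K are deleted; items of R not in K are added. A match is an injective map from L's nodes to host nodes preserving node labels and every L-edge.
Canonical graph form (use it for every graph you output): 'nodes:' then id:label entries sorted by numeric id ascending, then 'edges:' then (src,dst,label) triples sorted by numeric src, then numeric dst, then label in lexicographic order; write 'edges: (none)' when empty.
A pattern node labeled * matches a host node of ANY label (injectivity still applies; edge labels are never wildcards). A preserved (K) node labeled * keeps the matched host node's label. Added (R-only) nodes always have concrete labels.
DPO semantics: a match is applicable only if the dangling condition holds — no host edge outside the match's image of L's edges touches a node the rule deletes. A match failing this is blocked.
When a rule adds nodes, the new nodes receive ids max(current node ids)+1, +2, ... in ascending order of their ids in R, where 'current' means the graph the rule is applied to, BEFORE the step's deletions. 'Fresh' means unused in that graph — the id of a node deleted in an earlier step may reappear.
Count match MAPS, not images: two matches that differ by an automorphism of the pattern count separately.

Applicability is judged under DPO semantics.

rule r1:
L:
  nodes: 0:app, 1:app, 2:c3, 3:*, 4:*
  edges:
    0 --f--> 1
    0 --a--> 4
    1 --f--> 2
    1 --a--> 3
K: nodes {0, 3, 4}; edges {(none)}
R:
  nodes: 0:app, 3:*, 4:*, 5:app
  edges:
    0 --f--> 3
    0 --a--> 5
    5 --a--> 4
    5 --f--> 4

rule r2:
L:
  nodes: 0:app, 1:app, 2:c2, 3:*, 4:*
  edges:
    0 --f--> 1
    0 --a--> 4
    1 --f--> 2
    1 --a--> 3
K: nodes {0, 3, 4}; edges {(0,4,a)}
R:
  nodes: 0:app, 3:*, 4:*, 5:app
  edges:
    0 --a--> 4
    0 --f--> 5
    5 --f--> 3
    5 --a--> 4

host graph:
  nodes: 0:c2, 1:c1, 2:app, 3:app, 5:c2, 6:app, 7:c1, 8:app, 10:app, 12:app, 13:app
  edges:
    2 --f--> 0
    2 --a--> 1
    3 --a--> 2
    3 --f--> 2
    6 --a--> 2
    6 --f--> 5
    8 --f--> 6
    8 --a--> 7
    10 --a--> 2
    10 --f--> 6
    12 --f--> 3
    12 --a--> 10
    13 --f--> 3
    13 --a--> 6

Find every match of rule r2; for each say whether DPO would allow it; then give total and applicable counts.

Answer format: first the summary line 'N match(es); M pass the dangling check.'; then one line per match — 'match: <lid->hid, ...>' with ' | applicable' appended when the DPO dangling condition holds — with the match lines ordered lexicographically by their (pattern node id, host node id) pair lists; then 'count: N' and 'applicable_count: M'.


1 match(es); 0 pass the dangling check.
match: 0->8, 1->6, 2->5, 3->2, 4->7
count: 1
applicable_count: 0


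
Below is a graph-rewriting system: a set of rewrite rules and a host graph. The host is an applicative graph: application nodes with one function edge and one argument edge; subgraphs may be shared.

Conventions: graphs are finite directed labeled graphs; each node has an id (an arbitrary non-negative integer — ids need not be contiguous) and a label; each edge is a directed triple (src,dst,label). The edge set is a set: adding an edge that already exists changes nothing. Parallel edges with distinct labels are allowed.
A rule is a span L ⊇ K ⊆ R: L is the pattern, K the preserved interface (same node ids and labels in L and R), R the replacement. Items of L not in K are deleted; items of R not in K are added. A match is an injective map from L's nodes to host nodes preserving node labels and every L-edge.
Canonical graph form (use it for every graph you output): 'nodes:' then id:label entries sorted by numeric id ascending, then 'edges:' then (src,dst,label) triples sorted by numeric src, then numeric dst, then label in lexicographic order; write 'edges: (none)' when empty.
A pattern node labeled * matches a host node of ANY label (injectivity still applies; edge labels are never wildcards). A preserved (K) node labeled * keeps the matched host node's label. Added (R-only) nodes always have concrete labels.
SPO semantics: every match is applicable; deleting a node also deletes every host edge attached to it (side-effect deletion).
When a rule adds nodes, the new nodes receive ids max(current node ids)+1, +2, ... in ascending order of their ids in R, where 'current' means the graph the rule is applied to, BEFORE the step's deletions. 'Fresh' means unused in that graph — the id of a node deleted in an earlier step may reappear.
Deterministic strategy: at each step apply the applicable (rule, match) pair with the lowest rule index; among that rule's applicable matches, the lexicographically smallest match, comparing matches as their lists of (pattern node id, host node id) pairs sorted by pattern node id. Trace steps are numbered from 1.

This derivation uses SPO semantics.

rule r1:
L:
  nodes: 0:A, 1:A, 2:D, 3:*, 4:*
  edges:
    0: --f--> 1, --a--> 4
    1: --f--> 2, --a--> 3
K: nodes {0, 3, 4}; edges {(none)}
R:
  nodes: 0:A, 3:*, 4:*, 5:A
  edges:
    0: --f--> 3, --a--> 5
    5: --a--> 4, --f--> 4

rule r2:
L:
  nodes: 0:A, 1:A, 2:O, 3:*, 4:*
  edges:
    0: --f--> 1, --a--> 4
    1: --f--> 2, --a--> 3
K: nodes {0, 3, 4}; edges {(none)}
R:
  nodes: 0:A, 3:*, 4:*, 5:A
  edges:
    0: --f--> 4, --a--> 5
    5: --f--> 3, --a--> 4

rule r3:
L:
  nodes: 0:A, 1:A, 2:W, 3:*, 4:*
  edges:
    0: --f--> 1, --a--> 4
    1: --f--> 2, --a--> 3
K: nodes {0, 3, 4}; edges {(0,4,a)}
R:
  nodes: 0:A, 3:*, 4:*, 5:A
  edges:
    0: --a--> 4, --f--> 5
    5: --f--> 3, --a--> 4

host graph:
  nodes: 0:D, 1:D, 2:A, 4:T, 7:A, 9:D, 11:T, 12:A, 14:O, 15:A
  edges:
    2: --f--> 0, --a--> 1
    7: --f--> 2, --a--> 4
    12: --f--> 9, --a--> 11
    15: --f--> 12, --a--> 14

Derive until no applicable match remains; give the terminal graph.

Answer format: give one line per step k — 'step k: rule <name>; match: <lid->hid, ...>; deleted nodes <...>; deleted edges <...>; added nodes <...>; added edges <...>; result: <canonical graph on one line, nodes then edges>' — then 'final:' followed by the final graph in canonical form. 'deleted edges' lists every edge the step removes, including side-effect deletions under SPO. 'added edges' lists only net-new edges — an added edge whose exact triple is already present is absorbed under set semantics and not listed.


step 1: rule r1; match: 0->7, 1->2, 2->0, 3->1, 4->4; deleted nodes 0, 2; deleted edges (2,0,f); (2,1,a); (7,2,f); (7,4,a); added nodes 16; added edges (7,1,f); (7,16,a); (16,4,a); (16,4,f); result: nodes: 1:D, 4:T, 7:A, 9:D, 11:T, 12:A, 14:O, 15:A, 16:A edges: (7,1,f); (7,16,a); (12,9,f); (12,11,a); (15,12,f); (15,14,a); (16,4,a); (16,4,f)
step 2: rule r1; match: 0->15, 1->12, 2->9, 3->11, 4->14; deleted nodes 9, 12; deleted edges (12,9,f); (12,11,a); (15,12,f); (15,14,a); added nodes 17; added edges (15,11,f); (15,17,a); (17,14,a); (17,14,f); result: nodes: 1:D, 4:T, 7:A, 11:T, 14:O, 15:A, 16:A, 17:A edges: (7,1,f); (7,16,a); (15,11,f); (15,17,a); (16,4,a); (16,4,f); (17,14,a); (17,14,f)
final:
nodes: 1:D, 4:T, 7:A, 11:T, 14:O, 15:A, 16:A, 17:A
edges: (7,1,f); (7,16,a); (15,11,f); (15,17,a); (16,4,a); (16,4,f); (17,14,a); (17,14,f)


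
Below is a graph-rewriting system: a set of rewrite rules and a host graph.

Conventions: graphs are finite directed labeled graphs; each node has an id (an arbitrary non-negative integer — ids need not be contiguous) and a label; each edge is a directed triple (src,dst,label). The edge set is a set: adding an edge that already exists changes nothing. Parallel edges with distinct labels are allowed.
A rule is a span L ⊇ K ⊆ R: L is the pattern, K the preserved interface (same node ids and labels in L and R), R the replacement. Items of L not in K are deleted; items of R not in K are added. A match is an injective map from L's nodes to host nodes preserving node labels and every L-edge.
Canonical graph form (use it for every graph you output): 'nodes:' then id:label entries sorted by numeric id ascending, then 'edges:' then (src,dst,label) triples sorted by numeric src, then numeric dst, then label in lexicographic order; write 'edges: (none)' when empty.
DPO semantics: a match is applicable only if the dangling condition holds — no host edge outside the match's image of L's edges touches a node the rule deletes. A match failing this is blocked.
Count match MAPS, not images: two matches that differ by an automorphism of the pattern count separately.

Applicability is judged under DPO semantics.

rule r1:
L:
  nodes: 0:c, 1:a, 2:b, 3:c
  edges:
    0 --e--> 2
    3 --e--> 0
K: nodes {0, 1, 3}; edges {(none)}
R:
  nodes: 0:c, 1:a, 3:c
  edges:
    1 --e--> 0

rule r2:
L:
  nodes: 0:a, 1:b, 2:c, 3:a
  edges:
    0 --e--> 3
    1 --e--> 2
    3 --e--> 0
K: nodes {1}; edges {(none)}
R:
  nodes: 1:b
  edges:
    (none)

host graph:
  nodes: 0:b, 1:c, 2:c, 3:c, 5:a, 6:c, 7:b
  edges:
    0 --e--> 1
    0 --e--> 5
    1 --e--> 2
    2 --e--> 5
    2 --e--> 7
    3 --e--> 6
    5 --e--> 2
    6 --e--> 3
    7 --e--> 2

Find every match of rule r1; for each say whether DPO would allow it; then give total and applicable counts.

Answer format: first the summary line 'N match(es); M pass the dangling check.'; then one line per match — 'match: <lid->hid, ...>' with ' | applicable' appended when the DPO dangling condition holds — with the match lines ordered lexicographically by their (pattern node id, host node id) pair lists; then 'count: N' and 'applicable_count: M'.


1 match(es); 0 pass the dangling check.
match: 0->2, 1->5, 2->7, 3->1
count: 1
applicable_count: 0


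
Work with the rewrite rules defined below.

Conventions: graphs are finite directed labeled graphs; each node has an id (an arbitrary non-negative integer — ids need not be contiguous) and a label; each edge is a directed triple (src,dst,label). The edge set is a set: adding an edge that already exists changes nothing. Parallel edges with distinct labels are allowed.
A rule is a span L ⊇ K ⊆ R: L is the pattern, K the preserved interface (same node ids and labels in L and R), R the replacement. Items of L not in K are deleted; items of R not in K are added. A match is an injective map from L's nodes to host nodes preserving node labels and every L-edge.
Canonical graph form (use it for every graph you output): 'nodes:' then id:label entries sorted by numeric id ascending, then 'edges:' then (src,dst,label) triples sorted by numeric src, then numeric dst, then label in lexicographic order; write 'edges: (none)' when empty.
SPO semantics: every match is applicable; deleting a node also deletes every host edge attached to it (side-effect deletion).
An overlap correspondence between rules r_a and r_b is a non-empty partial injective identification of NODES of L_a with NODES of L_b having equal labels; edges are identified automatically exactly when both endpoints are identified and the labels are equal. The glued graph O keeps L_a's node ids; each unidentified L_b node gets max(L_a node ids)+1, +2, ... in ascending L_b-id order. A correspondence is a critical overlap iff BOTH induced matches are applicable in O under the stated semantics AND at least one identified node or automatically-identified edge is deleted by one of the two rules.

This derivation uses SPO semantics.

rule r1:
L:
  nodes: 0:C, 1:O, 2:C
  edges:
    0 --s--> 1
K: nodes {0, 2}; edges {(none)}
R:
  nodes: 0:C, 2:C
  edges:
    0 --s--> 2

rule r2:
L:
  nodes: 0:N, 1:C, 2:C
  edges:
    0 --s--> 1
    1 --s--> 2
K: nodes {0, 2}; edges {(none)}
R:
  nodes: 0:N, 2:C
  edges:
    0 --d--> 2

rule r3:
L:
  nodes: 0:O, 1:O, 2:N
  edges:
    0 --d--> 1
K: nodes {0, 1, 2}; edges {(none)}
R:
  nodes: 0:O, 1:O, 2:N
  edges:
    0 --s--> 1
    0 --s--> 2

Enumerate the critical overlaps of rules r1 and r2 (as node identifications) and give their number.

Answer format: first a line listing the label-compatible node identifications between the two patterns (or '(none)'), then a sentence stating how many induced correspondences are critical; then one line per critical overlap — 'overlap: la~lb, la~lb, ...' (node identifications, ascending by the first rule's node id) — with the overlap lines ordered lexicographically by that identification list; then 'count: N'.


label-compatible node identifications between L(r1) and L(r2): 0~1, 0~2, 2~1, 2~2
4 of the induced correspondences are critical overlaps of r1 and r2.
overlap: 0~1
overlap: 0~1, 2~2
overlap: 0~2, 2~1
overlap: 2~1
count: 4


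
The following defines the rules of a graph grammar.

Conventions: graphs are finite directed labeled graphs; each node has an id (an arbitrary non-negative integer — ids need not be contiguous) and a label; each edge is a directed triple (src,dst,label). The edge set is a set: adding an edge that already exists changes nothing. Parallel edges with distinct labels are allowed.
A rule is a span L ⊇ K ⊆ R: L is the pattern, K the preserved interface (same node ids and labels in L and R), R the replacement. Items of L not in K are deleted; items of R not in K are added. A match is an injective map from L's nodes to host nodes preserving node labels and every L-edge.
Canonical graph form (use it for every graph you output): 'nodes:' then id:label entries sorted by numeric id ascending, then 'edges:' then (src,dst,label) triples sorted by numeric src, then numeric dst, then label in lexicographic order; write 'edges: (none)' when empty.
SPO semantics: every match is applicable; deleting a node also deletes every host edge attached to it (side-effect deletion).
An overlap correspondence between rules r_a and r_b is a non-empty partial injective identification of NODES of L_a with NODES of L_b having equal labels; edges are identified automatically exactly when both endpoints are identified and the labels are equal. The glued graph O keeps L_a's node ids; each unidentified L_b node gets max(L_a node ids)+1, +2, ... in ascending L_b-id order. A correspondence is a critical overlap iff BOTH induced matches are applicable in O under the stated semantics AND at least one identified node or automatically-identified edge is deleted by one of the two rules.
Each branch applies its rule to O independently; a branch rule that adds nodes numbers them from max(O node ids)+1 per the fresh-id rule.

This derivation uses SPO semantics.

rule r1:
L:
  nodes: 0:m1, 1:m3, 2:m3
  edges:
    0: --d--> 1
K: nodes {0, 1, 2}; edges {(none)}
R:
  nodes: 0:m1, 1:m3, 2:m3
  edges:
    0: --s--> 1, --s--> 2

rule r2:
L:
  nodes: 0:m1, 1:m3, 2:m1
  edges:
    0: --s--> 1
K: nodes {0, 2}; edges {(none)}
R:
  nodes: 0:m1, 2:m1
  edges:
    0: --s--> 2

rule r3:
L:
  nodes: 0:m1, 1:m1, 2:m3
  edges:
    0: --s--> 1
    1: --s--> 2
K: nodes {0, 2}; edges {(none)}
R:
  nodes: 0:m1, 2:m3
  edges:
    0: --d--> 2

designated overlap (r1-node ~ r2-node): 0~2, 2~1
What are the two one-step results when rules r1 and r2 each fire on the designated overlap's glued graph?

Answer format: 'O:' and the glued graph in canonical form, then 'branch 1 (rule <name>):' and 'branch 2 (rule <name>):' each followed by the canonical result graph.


O:
nodes: 0:m1, 1:m3, 2:m3, 3:m1
edges: (0,1,d); (3,2,s)
branch 1 (rule r1):
nodes: 0:m1, 1:m3, 2:m3, 3:m1
edges: (0,1,s); (0,2,s); (3,2,s)
branch 2 (rule r2):
nodes: 0:m1, 1:m3, 3:m1
edges: (0,1,d); (3,0,s)


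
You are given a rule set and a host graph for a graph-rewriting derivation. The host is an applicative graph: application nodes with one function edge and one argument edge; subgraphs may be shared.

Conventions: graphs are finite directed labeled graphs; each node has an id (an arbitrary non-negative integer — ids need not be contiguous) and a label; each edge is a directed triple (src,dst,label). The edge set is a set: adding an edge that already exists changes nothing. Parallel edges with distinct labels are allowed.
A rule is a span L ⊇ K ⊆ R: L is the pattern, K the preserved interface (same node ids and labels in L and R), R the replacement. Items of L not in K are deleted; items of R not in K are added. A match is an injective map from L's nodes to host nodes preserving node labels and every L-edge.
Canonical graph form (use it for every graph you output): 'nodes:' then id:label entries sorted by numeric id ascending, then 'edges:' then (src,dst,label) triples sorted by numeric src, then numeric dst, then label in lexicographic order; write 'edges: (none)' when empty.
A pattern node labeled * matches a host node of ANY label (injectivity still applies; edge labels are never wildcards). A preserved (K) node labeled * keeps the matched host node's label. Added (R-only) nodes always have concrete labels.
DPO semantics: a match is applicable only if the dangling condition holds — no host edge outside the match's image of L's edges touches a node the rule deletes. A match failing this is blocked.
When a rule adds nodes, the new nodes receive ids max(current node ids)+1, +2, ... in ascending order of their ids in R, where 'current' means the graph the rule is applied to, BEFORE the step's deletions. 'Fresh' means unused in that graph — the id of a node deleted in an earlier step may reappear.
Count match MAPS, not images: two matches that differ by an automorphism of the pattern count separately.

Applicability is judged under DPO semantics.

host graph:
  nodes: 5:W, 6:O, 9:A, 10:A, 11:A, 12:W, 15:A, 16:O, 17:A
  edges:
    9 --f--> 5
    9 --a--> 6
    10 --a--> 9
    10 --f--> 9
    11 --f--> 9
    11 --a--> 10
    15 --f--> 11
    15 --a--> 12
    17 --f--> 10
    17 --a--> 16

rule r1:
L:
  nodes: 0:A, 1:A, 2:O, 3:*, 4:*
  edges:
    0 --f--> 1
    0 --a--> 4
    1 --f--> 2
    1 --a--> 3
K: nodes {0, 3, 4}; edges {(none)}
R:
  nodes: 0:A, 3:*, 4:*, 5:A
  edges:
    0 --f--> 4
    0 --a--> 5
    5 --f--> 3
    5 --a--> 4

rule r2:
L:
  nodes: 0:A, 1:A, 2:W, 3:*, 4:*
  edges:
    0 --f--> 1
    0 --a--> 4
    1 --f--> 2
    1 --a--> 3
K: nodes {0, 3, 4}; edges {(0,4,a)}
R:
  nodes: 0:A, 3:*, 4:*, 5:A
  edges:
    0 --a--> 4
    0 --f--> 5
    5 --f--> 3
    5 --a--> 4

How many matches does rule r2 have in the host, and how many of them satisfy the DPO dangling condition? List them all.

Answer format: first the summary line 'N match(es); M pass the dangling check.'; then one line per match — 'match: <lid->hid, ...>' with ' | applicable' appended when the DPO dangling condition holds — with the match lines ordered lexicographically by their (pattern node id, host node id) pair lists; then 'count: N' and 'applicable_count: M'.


1 match(es); 0 pass the dangling check.
match: 0->11, 1->9, 2->5, 3->6, 4->10
count: 1
applicable_count: 0


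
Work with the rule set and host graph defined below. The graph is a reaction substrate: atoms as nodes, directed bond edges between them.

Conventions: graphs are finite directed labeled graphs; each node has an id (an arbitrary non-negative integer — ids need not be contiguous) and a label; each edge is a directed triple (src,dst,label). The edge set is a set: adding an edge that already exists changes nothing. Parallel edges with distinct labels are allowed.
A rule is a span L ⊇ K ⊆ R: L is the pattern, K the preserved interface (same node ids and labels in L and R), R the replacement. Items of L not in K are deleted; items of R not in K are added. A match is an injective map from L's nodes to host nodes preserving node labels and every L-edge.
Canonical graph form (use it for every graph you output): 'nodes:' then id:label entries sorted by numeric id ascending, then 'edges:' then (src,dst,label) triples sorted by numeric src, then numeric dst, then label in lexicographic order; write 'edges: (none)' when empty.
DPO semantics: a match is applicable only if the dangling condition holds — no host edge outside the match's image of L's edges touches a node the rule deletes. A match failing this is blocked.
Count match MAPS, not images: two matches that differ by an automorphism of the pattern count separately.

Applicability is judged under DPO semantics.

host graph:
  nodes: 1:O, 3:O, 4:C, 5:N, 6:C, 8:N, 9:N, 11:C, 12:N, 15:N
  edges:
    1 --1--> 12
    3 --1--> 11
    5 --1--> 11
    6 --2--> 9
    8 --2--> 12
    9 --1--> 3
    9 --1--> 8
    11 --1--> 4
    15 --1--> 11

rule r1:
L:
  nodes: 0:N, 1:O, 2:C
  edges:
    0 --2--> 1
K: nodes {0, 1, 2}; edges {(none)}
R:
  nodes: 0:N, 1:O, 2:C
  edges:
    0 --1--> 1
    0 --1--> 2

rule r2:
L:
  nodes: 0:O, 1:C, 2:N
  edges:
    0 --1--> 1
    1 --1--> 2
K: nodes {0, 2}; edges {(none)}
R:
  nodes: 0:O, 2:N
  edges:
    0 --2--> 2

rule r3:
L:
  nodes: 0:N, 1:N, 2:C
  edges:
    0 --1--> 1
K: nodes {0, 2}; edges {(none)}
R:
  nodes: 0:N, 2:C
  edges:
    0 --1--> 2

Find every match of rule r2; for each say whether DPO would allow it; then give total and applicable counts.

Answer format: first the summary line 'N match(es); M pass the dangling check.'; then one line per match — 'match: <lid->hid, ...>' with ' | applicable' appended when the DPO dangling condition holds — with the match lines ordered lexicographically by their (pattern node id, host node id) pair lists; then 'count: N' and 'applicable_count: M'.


0 match(es); 0 pass the dangling check.
count: 0
applicable_count: 0


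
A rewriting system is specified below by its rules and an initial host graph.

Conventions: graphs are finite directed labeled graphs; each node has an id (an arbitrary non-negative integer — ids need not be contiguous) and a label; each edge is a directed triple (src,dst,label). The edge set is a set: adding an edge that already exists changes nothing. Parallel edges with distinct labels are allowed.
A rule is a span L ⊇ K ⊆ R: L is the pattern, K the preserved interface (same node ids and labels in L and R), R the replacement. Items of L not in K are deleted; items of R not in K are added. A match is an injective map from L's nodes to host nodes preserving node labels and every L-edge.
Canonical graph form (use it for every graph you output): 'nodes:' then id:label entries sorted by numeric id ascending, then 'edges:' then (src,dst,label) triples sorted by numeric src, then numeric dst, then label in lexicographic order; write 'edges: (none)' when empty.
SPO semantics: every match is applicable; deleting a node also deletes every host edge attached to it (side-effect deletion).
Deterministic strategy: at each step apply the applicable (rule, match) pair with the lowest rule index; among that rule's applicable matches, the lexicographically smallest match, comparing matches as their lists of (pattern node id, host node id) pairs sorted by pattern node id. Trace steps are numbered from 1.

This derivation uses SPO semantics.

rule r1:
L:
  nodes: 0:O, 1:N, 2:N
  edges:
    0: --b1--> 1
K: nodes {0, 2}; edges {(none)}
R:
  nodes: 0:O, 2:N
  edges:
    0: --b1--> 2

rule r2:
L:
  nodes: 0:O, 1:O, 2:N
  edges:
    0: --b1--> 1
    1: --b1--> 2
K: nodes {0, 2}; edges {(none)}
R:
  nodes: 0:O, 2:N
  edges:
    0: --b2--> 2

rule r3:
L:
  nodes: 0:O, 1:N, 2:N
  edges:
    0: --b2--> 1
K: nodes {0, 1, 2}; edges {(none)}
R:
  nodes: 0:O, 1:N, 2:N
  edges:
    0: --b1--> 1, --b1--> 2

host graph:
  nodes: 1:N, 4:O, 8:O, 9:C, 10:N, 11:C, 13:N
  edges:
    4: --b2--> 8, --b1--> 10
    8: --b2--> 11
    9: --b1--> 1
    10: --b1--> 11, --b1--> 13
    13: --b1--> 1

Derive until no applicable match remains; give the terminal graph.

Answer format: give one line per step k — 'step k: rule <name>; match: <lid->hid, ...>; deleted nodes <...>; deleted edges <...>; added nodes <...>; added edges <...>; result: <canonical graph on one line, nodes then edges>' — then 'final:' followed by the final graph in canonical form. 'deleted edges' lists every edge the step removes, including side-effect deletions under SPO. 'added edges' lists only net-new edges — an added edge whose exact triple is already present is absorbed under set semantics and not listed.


step 1: rule r1; match: 0->4, 1->10, 2->1; deleted nodes 10; deleted edges (4,10,b1); (10,11,b1); (10,13,b1); added nodes (none); added edges (4,1,b1); result: nodes: 1:N, 4:O, 8:O, 9:C, 11:C, 13:N edges: (4,1,b1); (4,8,b2); (8,11,b2); (9,1,b1); (13,1,b1)
step 2: rule r1; match: 0->4, 1->1, 2->13; deleted nodes 1; deleted edges (4,1,b1); (9,1,b1); (13,1,b1); added nodes (none); added edges (4,13,b1); result: nodes: 4:O, 8:O, 9:C, 11:C, 13:N edges: (4,8,b2); (4,13,b1); (8,11,b2)
final:
nodes: 4:O, 8:O, 9:C, 11:C, 13:N
edges: (4,8,b2); (4,13,b1); (8,11,b2)
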